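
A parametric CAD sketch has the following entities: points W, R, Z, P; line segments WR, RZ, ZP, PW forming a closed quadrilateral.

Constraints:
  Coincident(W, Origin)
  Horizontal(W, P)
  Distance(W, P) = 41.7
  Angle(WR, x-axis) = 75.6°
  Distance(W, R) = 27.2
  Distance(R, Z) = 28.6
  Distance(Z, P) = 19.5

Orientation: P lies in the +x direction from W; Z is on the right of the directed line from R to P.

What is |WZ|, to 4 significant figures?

22.47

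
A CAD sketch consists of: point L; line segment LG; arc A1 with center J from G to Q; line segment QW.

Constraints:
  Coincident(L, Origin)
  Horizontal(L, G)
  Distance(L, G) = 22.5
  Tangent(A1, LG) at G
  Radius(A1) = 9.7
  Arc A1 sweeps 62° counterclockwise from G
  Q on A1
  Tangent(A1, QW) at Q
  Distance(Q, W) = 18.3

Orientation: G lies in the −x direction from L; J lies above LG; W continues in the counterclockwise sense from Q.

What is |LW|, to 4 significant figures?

21.96

On A1, G sits at bearing -90° from J; a 62° counterclockwise sweep puts Q at bearing -28°, so Q = J + 9.7·(cos -28°, sin -28°) = (-13.94, 5.146). Since A1 is tangent to QW there, JQ ⟂ QW, so QW runs along (−sin -28°, cos -28°); with |QW| = 18.3, W = (-5.344, 21.30). Then |LW| = |W − L| = 21.96.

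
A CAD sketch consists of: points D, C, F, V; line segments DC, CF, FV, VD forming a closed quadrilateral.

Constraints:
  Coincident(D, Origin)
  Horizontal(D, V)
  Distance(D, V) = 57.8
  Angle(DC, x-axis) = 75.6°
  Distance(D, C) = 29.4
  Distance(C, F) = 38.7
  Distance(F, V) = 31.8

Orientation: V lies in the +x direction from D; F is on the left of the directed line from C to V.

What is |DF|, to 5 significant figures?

54.660

D is at the origin; DV is horizontal with |DV| = 57.8 and V in +x, so V = (57.8, 0). DC runs at 75.6° with |DC| = 29.4, so C = (7.3115, 28.476). F is determined by |CF| = 38.7 and |FV| = 31.8 together: it lies at the intersection of circle(C, 38.7) and circle(V, 31.8). With |CV| = 57.965, the foot of the radical line on CV is 33.179 from C and the perpendicular offset is √(38.7² − 33.179²) = 19.921. Taking the left-of-CV solution: F = (45.997, 29.529).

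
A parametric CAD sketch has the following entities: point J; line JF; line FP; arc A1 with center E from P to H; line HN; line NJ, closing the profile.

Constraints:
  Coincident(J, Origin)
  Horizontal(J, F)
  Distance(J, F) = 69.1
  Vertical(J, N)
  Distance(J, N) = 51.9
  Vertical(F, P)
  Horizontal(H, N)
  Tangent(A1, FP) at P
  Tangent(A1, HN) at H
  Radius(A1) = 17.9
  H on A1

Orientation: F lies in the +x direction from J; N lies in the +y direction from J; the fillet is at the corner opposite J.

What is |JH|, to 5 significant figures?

72.904

J is at the origin; JF is horizontal with |JF| = 69.1 and F on the +x side, so F = (69.100, 0.0000). JN is vertical with |JN| = 51.9 and N on the +y side, so N = (0.0000, 51.900). The virtual corner opposite J is at (69.100, 51.900). The tangent condition forces EP to be normal to FP and tangency of A1 to HN means the radius EH is perpendicular to HN, with radius 17.9, so the center E sits 17.9 in from both sides at E = (51.200, 34.000). That places the tangent points at P = (69.100, 34.000) on FP and H = (51.200, 51.900) on HN. Then |JH| = |H − J| = 72.904.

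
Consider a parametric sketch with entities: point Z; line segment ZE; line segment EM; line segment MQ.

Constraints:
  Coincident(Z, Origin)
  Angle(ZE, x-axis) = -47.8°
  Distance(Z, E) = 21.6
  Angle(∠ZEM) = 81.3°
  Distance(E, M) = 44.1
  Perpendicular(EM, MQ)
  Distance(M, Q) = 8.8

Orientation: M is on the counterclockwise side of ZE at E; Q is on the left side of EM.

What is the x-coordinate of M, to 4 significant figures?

42.32

Z is at the origin; ZE runs at -47.8° with length 21.6, so E = 21.6·(cos -47.8°, sin -47.8°) = (14.51, -16.00). ∠ZEM = 81.3°, so EM runs at -47.8° + (180° − 81.3°) = 50.90° from the x-axis; with |EM| = 44.1, M = E + 44.1·(cos 50.90°, sin 50.90°) = (42.32, 18.22). So M.x = 42.32.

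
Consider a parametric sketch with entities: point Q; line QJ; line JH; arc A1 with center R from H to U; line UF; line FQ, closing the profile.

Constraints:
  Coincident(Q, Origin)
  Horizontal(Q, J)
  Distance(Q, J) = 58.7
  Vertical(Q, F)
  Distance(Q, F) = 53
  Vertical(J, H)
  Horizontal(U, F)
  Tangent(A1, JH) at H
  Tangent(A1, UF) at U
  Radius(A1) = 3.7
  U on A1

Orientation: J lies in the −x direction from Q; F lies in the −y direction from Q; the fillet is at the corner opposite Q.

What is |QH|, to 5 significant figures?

76.656

The virtual corner opposite Q is at (-58.700, -53.000). A1 meets JH tangentially, so RH is at right angles to JH and the tangent condition forces RU to be normal to UF, with radius 3.7, so the center R sits 3.7 in from both sides at R = (-55.000, -49.300). That places the tangent points at H = (-58.700, -49.300) on JH and U = (-55.000, -53.000) on UF. Then |QH| = |H − Q| = 76.656.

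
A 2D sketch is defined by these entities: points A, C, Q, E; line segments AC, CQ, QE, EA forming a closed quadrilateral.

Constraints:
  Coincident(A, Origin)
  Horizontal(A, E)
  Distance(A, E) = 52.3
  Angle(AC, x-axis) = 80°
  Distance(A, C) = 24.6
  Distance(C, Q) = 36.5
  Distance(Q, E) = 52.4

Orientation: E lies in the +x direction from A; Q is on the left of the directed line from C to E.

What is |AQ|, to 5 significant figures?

57.748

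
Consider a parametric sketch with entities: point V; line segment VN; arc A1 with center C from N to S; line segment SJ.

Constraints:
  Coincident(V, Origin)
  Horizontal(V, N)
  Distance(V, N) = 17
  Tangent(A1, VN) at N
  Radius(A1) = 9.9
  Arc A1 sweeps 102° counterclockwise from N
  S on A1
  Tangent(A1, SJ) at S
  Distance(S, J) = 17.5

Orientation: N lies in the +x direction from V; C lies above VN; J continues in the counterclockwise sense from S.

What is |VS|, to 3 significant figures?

29.2

V is at the origin; V and N share the same y with |VN| = 17.0 and N on the +x side, so N = (17.0, 0.00). Tangency of A1 to VN means the radius CN is perpendicular to VN, so C = N + (0, 9.9) = (17.0, 9.90). On A1, N sits at bearing -90° from C; a 102° counterclockwise sweep puts S at bearing 12°, so S = C + 9.9·(cos 12°, sin 12°) = (26.7, 12.0). Then |VS| = |S − V| = 29.2.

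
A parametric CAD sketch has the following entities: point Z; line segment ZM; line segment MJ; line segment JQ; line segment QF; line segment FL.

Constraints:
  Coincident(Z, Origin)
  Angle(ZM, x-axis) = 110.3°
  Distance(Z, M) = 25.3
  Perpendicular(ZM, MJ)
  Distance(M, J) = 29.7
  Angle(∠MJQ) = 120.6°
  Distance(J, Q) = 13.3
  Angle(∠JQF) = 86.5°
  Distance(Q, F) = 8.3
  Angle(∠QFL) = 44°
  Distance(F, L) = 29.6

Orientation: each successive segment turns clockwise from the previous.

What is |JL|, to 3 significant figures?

15.6

Z is at the origin; ZM runs at 110.3° with length 25.3, so M = (-8.78, 23.7). The perpendicularity gives MJ at right angles to ZM, so MJ runs at 20.3°; with |MJ| = 29.7, J = (19.1, 34.0). ∠MJQ = 120.6° gives JQ at -39.1° from the x-axis; with |JQ| = 13.3, Q = (29.4, 25.6). ∠JQF = 86.5° gives QF at -133° from the x-axis; with |QF| = 8.3, F = (23.8, 19.5). ∠QFL = 44.0° gives FL at 91.4° from the x-axis; with |FL| = 29.6, L = (23.1, 49.1). Then |JL| = |L − J| = 15.6.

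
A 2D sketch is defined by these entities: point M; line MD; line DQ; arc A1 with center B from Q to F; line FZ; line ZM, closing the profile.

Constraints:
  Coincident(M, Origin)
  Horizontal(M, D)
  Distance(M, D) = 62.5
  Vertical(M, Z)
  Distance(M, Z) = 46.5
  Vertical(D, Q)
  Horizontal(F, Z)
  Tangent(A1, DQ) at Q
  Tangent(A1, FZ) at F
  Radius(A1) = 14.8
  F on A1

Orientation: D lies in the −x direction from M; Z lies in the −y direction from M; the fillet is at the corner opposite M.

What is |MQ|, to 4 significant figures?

70.08

M is at the origin; MD is horizontal with |MD| = 62.5 and D on the −x side, so D = (-62.50, 0.000). MZ is vertical with |MZ| = 46.5 and Z on the −y side, so Z = (0.000, -46.50). The virtual corner opposite M is at (-62.50, -46.50). Tangency of A1 to DQ means the radius BQ is perpendicular to DQ and tangency of A1 to FZ means the radius BF is perpendicular to FZ, with radius 14.8, so the center B sits 14.8 in from both sides at B = (-47.70, -31.70). That places the tangent points at Q = (-62.50, -31.70) on DQ and F = (-47.70, -46.50) on FZ. Then |MQ| = |Q − M| = 70.08.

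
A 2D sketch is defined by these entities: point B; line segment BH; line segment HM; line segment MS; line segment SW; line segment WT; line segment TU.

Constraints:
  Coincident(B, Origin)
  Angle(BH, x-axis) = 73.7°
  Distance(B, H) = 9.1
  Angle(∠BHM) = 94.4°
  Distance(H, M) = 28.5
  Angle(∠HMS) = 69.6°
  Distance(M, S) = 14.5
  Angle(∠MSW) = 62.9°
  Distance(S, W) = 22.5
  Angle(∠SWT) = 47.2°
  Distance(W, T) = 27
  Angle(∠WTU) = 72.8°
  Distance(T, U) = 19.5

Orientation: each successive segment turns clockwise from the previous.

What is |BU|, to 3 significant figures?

30.8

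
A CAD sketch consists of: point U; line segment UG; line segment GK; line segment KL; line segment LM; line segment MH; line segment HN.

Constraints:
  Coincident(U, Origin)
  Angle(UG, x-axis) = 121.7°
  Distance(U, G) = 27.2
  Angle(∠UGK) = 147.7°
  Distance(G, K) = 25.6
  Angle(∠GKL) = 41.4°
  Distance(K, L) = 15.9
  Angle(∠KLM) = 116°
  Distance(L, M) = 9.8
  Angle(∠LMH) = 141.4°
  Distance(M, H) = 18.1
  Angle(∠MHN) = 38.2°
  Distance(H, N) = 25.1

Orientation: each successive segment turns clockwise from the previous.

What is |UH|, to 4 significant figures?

30.27

U is at the origin; UG runs at 121.7° with length 27.2, so G = (-14.29, 23.14). ∠UGK = 147.7° gives GK at 89.40° from the x-axis; with |GK| = 25.6, K = (-14.02, 48.74). ∠GKL = 41.4° gives KL at -49.20° from the x-axis; with |KL| = 15.9, L = (-3.635, 36.70). ∠KLM = 116.0° gives LM at -113.2° from the x-axis; with |LM| = 9.8, M = (-7.496, 27.70). ∠LMH = 141.4° gives MH at -151.8° from the x-axis; with |MH| = 18.1, H = (-23.45, 19.14). Then |UH| = |H − U| = 30.27.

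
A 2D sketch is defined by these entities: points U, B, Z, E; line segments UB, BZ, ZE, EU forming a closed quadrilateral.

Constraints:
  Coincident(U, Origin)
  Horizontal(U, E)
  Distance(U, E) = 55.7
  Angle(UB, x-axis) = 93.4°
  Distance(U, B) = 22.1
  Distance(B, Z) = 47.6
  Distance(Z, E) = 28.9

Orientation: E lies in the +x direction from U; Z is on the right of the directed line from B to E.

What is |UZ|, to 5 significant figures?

33.131

U is at the origin; UE is horizontal with |UE| = 55.7 and E in +x, so E = (55.7, 0). UB runs at 93.4° with |UB| = 22.1, so B = (-1.3107, 22.061). Z is determined by |BZ| = 47.6 and |ZE| = 28.9 together: it lies at the intersection of circle(B, 47.6) and circle(E, 28.9). With |BE| = 61.130, the foot of the radical line on BE is 42.266 from B and the perpendicular offset is √(47.6² − 42.266²) = 21.894. Taking the right-of-BE solution: Z = (30.206, -13.611).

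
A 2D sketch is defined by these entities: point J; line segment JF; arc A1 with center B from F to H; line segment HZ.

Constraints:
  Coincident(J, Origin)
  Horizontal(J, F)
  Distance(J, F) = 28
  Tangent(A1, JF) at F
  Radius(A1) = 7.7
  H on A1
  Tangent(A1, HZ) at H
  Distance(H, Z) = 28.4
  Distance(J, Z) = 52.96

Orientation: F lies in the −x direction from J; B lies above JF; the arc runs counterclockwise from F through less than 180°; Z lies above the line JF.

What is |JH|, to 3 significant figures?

25.4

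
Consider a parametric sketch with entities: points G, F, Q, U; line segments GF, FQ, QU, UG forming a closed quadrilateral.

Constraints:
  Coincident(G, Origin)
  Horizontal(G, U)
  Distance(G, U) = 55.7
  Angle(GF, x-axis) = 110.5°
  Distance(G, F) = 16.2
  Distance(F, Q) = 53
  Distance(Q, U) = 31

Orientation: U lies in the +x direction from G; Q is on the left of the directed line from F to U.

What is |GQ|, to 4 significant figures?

54.03

Checks: |FQ| = 53.00 ✓; |QU| = 31.00 ✓.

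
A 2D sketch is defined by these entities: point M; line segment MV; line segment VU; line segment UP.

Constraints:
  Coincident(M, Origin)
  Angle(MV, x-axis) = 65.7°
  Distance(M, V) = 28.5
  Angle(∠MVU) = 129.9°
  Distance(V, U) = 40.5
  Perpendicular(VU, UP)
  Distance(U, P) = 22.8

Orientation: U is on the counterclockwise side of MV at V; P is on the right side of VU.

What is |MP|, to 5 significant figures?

73.825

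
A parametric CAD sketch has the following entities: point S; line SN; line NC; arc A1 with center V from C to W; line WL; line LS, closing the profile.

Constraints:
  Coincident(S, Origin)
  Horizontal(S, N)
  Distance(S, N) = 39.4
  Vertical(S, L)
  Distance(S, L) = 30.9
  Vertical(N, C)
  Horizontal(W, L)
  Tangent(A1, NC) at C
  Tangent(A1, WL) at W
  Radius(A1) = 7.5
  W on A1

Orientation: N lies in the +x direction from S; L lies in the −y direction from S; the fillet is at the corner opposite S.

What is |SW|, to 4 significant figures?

44.41

The virtual corner opposite S is at (39.40, -30.90). The tangent condition forces VC to be normal to NC and since A1 is tangent to WL there, VW ⟂ WL, with radius 7.5, so the center V sits 7.5 in from both sides at V = (31.90, -23.40). That places the tangent points at C = (39.40, -23.40) on NC and W = (31.90, -30.90) on WL. Then |SW| = |W − S| = 44.41.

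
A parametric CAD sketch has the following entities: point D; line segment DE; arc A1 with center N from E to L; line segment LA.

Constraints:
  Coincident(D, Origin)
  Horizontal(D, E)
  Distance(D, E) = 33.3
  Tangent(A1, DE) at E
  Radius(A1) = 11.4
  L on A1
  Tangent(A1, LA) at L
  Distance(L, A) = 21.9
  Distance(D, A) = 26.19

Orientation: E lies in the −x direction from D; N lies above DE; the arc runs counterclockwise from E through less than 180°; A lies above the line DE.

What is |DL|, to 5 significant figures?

24.327

Checks: ∠(NE, ED) = 90.00° ✓; |NE| = 11.40 ✓; |NL| = 11.40 ✓; ∠(NL, LA) = 90.00° ✓; |LA| = 21.90 ✓; |DA| = 26.19 ✓.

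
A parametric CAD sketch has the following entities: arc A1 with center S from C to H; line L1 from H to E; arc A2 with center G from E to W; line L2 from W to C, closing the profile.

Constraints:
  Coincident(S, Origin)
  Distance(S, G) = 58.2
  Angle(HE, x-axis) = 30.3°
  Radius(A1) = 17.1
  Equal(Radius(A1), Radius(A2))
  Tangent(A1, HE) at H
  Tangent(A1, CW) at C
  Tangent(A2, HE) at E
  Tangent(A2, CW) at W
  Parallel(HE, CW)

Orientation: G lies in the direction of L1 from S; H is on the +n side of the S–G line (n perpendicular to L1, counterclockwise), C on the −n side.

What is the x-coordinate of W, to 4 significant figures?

58.88

The slot axis is L1's direction at 30.3°, so u = (cos 30.3°, sin 30.3°) = (0.8634, 0.5045) and n = (−sin 30.3°, cos 30.3°) = (-0.5045, 0.8634). S is at the origin and G lies 58.2 along u from S, so G = 58.2·u = (50.25, 29.36). Tangency of A1 to both parallel lines with radius 17.1 puts H and C at S ± 17.1·n: H = (-8.627, 14.76), C = (8.627, -14.76). Equal radii place E and W the same way about G: E = G + 17.1·n = (41.62, 44.13), W = G − 17.1·n = (58.88, 14.60). So W.x = 58.88.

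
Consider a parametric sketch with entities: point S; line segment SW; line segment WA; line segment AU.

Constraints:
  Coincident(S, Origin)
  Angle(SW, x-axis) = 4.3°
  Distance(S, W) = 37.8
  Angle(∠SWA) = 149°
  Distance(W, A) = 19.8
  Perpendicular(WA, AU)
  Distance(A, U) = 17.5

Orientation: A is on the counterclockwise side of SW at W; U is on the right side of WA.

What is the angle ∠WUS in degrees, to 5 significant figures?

6.1655°

S is at the origin; SW runs at 4.3° with length 37.8, so W = 37.8·(cos 4.3°, sin 4.3°) = (37.694, 2.8342). ∠SWA = 149.0°, so WA runs at 4.3° + (180° − 149.0°) = 35.300° from the x-axis; with |WA| = 19.8, A = W + 19.8·(cos 35.300°, sin 35.300°) = (53.853, 14.276). WA ⟂ AU; with |AU| = 17.5 on the right of WA, U = A + 17.5·(0.57786, -0.81614) = (63.966, -0.0066310). Then cos ∠WUS = UW·US / (|UW||US|), giving 6.1655°.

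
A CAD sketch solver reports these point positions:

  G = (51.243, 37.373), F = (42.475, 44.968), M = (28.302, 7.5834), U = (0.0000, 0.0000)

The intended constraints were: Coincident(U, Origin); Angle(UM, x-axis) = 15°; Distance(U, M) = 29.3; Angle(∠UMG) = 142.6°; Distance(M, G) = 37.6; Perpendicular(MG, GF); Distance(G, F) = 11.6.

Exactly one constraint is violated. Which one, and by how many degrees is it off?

Perpendicular(MG, GF) — off by 3.30°.

U = (0.00, 0.00) ✓; UM at 15.00° ✓; |UM| = 29.30 ✓; ∠UMG = 142.6° ✓; |MG| = 37.60 ✓; ∠(MG, GF) = 86.70° ✗; |GF| = 11.60 ✓.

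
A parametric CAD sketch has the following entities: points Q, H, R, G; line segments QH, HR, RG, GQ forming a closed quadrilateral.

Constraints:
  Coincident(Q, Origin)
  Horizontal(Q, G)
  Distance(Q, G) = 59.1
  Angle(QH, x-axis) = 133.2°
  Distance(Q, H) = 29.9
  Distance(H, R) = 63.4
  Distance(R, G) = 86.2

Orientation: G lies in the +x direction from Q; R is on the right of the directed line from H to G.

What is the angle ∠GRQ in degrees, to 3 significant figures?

39.6°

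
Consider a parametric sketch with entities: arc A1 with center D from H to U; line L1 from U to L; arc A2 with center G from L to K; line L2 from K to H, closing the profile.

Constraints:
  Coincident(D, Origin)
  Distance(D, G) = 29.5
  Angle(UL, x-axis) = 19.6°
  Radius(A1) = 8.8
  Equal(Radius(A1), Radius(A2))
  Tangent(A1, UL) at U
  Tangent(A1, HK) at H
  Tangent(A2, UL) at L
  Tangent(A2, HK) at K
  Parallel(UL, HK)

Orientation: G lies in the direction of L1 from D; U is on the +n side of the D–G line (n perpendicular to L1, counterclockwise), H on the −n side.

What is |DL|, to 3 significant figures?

30.8

The slot axis is L1's direction at 19.6°, so u = (cos 19.6°, sin 19.6°) = (0.942, 0.335) and n = (−sin 19.6°, cos 19.6°) = (-0.335, 0.942). D is at the origin and G lies 29.5 along u from D, so G = 29.5·u = (27.8, 9.90). Tangency of A1 to both parallel lines with radius 8.8 puts U and H at D ± 8.8·n: U = (-2.95, 8.29), H = (2.95, -8.29). Equal radii place L and K the same way about G: L = G + 8.8·n = (24.8, 18.2), K = G − 8.8·n = (30.7, 1.61). Then |DL| = |L − D| = 30.8.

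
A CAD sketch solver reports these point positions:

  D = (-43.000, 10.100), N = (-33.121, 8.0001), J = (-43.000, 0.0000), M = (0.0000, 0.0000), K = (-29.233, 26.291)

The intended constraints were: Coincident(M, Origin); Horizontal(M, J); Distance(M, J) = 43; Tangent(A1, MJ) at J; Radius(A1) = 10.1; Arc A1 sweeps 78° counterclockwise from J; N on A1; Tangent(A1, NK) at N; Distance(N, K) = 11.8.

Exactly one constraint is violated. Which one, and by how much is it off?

Distance(N, K) = 11.8 — off by 6.90.

M = (0.00, 0.00) ✓; M.y = 0.00, J.y = 0.00 ✓; |MJ| = 43.00 ✓; ∠(DJ, JM) = 90.00° ✓; |DJ| = 10.10 ✓; bearing(D→N) − bearing(D→J) = 78.00° ✓; |DN| = 10.10 ✓; ∠(DN, NK) = 90.00° ✓; |NK| = 18.70 ✗.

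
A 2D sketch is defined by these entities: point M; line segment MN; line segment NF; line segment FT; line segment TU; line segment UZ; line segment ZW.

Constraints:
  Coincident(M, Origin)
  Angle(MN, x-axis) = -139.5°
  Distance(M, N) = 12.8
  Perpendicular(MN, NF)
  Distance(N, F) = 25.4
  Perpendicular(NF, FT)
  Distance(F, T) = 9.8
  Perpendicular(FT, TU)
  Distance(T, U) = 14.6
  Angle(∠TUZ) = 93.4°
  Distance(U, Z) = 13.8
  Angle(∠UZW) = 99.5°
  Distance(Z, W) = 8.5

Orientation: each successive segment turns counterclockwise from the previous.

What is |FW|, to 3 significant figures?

9.24

M is at the origin; MN runs at -139.5° with length 12.8, so N = (-9.73, -8.31). MN is perpendicular to NF, so NF runs at -49.5°; with |NF| = 25.4, F = (6.76, -27.6). NF ⟂ FT, so FT runs at 40.5°; with |FT| = 9.8, T = (14.2, -21.3). FT ⟂ TU, so TU runs at 130°; with |TU| = 14.6, U = (4.73, -10.2). ∠TUZ = 93.4° gives UZ at -143° from the x-axis; with |UZ| = 13.8, Z = (-6.27, -18.5). ∠UZW = 99.5° gives ZW at -62.4° from the x-axis; with |ZW| = 8.5, W = (-2.34, -26.0). Then |FW| = |W − F| = 9.24.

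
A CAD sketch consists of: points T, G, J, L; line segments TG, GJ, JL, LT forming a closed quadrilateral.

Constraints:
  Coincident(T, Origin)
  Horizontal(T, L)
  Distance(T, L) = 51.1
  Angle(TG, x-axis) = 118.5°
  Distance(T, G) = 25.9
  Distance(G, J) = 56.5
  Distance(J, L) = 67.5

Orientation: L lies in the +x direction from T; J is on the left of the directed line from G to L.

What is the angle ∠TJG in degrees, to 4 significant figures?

21.11°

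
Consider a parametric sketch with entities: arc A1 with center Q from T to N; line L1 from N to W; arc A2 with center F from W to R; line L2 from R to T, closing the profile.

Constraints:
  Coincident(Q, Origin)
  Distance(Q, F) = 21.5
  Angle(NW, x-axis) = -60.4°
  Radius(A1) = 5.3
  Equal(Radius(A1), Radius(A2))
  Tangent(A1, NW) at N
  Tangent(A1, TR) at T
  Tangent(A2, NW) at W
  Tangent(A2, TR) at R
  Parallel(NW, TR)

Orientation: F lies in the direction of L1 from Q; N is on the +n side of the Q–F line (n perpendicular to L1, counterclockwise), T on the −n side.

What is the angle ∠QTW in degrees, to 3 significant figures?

63.8°

The slot axis is L1's direction at -60.4°, so u = (cos -60.4°, sin -60.4°) = (0.494, -0.869) and n = (−sin -60.4°, cos -60.4°) = (0.869, 0.494). Q is at the origin and F lies 21.5 along u from Q, so F = 21.5·u = (10.6, -18.7). Tangency of A1 to both parallel lines with radius 5.3 puts N and T at Q ± 5.3·n: N = (4.61, 2.62), T = (-4.61, -2.62). Equal radii place W and R the same way about F: W = F + 5.3·n = (15.2, -16.1), R = F − 5.3·n = (6.01, -21.3). Then cos ∠QTW = TQ·TW / (|TQ||TW|), giving 63.8°.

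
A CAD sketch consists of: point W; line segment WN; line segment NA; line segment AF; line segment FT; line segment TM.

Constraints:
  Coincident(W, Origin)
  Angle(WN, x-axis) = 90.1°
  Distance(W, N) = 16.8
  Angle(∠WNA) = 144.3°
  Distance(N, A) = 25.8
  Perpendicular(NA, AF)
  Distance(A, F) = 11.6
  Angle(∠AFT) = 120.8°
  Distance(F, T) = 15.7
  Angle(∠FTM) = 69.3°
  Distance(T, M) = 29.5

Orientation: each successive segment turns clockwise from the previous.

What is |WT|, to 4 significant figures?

27.76

NA is perpendicular to AF, so AF runs at -35.60°; with |AF| = 11.6, F = (24.42, 31.03). ∠AFT = 120.8° gives FT at -94.80° from the x-axis; with |FT| = 15.7, T = (23.11, 15.38). Then |WT| = |T − W| = 27.76.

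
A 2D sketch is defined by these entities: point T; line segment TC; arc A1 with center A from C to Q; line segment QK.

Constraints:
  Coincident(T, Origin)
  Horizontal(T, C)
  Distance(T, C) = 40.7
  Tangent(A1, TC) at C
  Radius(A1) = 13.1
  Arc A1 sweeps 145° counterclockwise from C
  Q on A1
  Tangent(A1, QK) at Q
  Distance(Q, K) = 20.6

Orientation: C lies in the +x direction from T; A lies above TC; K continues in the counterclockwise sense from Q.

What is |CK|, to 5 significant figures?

36.855

T is at the origin; T and C share the same y with |TC| = 40.7 and C on the +x side, so C = (40.700, 0.0000). Tangency of A1 to TC means the radius AC is perpendicular to TC, so A = C + (0, 13.1) = (40.700, 13.100). On A1, C sits at bearing -90° from A; a 145° counterclockwise sweep puts Q at bearing 55°, so Q = A + 13.1·(cos 55°, sin 55°) = (48.214, 23.831). A1 meets QK tangentially, so AQ is at right angles to QK, so QK runs along (−sin 55°, cos 55°); with |QK| = 20.6, K = (31.339, 35.647). Then |CK| = |K − C| = 36.855.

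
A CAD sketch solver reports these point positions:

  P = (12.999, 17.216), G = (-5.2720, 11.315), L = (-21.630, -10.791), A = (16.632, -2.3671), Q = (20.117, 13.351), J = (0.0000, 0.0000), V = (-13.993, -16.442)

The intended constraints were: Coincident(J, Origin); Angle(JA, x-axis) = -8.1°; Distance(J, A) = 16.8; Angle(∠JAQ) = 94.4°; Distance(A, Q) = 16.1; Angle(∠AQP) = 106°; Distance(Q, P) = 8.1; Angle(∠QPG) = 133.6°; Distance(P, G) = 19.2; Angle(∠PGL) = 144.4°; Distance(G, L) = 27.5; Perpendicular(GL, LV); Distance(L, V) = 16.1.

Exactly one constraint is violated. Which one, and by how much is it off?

Distance(L, V) = 16.1 — off by 6.60.

J = (0.00, 0.00) ✓; JA at -8.100° ✓; |JA| = 16.80 ✓; ∠JAQ = 94.40° ✓; |AQ| = 16.10 ✓; ∠AQP = 106.0° ✓; |QP| = 8.100 ✓; ∠QPG = 133.6° ✓; |PG| = 19.20 ✓; ∠PGL = 144.4° ✓; |GL| = 27.50 ✓; ∠(GL, LV) = 90.00° ✓; |LV| = 9.500 ✗.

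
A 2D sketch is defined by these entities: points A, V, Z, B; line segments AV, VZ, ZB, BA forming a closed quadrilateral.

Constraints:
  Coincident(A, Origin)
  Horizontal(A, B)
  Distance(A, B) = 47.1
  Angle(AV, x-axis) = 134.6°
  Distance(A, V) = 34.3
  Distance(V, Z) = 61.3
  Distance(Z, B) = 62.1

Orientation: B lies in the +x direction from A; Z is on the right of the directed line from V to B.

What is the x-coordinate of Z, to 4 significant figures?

-4.980

A is at the origin; AB is horizontal with |AB| = 47.1 and B in +x, so B = (47.1, 0). AV runs at 134.6° with |AV| = 34.3, so V = (-24.08, 24.42). Z is determined by |VZ| = 61.3 and |ZB| = 62.1 together: it lies at the intersection of circle(V, 61.3) and circle(B, 62.1). With |VB| = 75.26, the foot of the radical line on VB is 36.97 from V and the perpendicular offset is √(61.3² − 36.97²) = 48.89. Taking the right-of-VB solution: Z = (-4.980, -33.82).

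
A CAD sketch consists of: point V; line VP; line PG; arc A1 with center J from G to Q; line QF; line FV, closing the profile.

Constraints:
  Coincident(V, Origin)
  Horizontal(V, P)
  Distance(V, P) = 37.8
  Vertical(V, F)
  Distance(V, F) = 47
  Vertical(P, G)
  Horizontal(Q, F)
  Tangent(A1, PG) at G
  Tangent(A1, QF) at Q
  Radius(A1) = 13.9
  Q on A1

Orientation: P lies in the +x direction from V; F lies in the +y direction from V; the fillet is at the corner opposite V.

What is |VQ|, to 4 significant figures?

52.73

V is at the origin; V and P share the same y with |VP| = 37.8 and P on the +x side, so P = (37.80, 0.000). VF is vertical with |VF| = 47.0 and F on the +y side, so F = (0.000, 47.00). The virtual corner opposite V is at (37.80, 47.00). A1 meets PG tangentially, so JG is at right angles to PG and tangency of A1 to QF means the radius JQ is perpendicular to QF, with radius 13.9, so the center J sits 13.9 in from both sides at J = (23.90, 33.10). That places the tangent points at G = (37.80, 33.10) on PG and Q = (23.90, 47.00) on QF. Then |VQ| = |Q − V| = 52.73.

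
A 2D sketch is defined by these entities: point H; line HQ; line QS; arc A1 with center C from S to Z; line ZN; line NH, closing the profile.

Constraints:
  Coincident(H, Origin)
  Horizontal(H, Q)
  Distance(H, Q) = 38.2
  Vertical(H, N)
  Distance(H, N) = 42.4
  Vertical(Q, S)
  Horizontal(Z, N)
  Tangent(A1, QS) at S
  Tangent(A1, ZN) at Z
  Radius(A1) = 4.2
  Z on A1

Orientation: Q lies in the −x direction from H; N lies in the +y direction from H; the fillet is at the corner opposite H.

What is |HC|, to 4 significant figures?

51.14

H is at the origin; H and Q share the same y with |HQ| = 38.2 and Q on the −x side, so Q = (-38.20, 0.000). H and N share the same x with |HN| = 42.4 and N on the +y side, so N = (0.000, 42.40). The virtual corner opposite H is at (-38.20, 42.40). Since A1 is tangent to QS there, CS ⟂ QS and since A1 is tangent to ZN there, CZ ⟂ ZN, with radius 4.2, so the center C sits 4.2 in from both sides at C = (-34.00, 38.20). Then |HC| = |C − H| = 51.14.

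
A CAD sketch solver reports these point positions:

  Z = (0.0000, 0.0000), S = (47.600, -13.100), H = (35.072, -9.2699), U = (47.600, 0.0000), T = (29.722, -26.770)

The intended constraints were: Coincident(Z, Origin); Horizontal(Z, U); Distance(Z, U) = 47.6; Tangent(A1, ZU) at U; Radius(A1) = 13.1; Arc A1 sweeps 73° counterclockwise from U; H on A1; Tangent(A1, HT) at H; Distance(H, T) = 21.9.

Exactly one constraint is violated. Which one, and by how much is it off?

Distance(H, T) = 21.9 — off by 3.60.

Z = (0.00, 0.00) ✓; Z.y = 0.00, U.y = 0.00 ✓; |ZU| = 47.60 ✓; ∠(SU, UZ) = 90.00° ✓; |SU| = 13.10 ✓; bearing(S→H) − bearing(S→U) = 73.00° ✓; |SH| = 13.10 ✓; ∠(SH, HT) = 90.00° ✓; |HT| = 18.30 ✗.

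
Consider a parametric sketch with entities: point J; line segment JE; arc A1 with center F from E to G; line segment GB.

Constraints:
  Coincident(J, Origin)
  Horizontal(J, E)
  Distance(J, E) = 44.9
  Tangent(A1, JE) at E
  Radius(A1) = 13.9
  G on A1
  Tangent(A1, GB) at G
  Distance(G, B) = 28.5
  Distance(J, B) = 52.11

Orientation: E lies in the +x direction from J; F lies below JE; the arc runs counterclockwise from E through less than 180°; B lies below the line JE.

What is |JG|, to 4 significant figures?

33.89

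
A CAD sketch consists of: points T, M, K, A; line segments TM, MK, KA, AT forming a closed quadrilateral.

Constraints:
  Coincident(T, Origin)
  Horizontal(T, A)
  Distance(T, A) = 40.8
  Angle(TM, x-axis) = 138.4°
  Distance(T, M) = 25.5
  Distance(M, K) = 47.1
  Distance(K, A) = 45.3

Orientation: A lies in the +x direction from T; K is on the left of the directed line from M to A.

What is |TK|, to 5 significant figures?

46.229

T is at the origin; T and A share the same y with |TA| = 40.8 and A in +x, so A = (40.8, 0). TM runs at 138.4° with |TM| = 25.5, so M = (-19.069, 16.930). K is determined by |MK| = 47.1 and |KA| = 45.3 together: it lies at the intersection of circle(M, 47.1) and circle(A, 45.3). With |MA| = 62.217, the foot of the radical line on MA is 32.445 from M and the perpendicular offset is √(47.1² − 32.445²) = 34.143. Taking the left-of-MA solution: K = (21.443, 40.956).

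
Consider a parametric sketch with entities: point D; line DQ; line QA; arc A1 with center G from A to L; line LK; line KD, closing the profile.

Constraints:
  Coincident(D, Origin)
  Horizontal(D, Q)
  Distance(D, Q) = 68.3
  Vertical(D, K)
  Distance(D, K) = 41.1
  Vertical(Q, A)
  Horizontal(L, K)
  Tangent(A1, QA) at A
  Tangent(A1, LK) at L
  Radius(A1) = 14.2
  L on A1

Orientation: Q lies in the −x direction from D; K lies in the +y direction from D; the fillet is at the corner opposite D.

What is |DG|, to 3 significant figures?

60.4

DK is vertical with |DK| = 41.1 and K on the +y side, so K = (0.00, 41.1). The virtual corner opposite D is at (-68.3, 41.1). A1 meets QA tangentially, so GA is at right angles to QA and tangency of A1 to LK means the radius GL is perpendicular to LK, with radius 14.2, so the center G sits 14.2 in from both sides at G = (-54.1, 26.9). Then |DG| = |G − D| = 60.4.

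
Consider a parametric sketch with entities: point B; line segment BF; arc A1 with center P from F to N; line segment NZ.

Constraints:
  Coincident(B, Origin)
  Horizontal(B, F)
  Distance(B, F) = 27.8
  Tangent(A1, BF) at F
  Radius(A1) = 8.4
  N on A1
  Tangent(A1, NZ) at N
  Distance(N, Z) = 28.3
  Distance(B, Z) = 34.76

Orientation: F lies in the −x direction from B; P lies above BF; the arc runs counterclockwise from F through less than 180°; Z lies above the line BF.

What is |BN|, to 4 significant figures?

20.64

B is at the origin; B and F share the same y with |BF| = 27.8 and F on the −x side, so F = (-27.80, 0.000). Tangency of A1 to BF means the radius PF is perpendicular to BF, so P = F + (0, 8.4) = (-27.80, 8.400). Since PN ⟂ NZ (tangency), |PZ| = √(8.4² + 28.3²) = 29.52 regardless of where N sits on A1. So Z lies on both circle(B, 34.76) and circle(P, 29.52); the above-BF intersection is Z = (-11.29, 32.87). N is the foot of the tangent from Z: N = (-19.79, 5.879).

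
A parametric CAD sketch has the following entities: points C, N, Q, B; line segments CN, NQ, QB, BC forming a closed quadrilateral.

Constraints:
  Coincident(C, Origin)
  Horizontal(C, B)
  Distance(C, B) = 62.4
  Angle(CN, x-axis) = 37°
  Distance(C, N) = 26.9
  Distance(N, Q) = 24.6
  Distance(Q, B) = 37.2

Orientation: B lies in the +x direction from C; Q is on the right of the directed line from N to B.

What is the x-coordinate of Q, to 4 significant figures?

26.07

C is at the origin; CB is horizontal with |CB| = 62.4 and B in +x, so B = (62.4, 0). CN runs at 37.0° with |CN| = 26.9, so N = (21.48, 16.19). Q is determined by |NQ| = 24.6 and |QB| = 37.2 together: it lies at the intersection of circle(N, 24.6) and circle(B, 37.2). With |NB| = 44.00, the foot of the radical line on NB is 13.15 from N and the perpendicular offset is √(24.6² − 13.15²) = 20.79. Taking the right-of-NB solution: Q = (26.07, -7.981).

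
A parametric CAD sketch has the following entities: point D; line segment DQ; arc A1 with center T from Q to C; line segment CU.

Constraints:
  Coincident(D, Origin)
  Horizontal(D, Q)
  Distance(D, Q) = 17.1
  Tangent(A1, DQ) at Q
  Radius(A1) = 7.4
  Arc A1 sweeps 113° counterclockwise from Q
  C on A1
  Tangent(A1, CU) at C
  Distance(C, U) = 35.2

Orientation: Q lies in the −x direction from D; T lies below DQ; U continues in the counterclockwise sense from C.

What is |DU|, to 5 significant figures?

43.885

D is at the origin; DQ is horizontal with |DQ| = 17.1 and Q on the −x side, so Q = (-17.100, 0.0000). Tangency of A1 to DQ means the radius TQ is perpendicular to DQ, so T = Q + (0, -7.4) = (-17.100, -7.4000). On A1, Q sits at bearing 90° from T; a 113° counterclockwise sweep puts C at bearing 203°, so C = T + 7.4·(cos 203°, sin 203°) = (-23.912, -10.291). Tangency of A1 to CU means the radius TC is perpendicular to CU, so CU runs along (−sin 203°, cos 203°); with |CU| = 35.2, U = (-10.158, -42.693). Then |DU| = |U − D| = 43.885.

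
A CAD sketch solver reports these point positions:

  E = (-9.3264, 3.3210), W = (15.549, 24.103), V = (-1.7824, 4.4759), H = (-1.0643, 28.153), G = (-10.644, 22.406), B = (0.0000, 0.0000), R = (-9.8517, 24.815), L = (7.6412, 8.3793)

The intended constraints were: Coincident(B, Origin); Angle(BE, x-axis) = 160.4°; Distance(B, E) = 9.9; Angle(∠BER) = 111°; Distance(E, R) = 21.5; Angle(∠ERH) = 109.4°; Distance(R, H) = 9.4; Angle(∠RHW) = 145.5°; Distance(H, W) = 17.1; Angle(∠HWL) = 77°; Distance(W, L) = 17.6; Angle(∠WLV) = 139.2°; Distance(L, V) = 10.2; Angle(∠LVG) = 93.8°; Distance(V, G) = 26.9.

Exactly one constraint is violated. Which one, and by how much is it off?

Distance(V, G) = 26.9 — off by 6.90.

B = (0.00, 0.00) ✓; BE at 160.4° ✓; |BE| = 9.900 ✓; ∠BER = 111.0° ✓; |ER| = 21.50 ✓; ∠ERH = 109.4° ✓; |RH| = 9.400 ✓; ∠RHW = 145.5° ✓; |HW| = 17.10 ✓; ∠HWL = 77.00° ✓; |WL| = 17.60 ✓; ∠WLV = 139.2° ✓; |LV| = 10.20 ✓; ∠LVG = 93.80° ✓; |VG| = 20.00 ✗.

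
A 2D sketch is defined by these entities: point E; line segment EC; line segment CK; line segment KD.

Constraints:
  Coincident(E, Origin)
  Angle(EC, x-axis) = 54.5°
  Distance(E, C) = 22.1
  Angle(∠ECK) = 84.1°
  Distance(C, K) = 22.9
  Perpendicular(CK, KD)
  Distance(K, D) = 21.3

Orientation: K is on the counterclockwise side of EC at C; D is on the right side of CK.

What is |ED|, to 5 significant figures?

47.947

∠ECK = 84.1°, so CK runs at 54.5° + (180° − 84.1°) = 150.40° from the x-axis; with |CK| = 22.9, K = C + 22.9·(cos 150.40°, sin 150.40°) = (-7.0779, 29.303). CK is perpendicular to KD; with |KD| = 21.3 on the right of CK, D = K + 21.3·(0.49394, 0.86949) = (3.4431, 47.823). Then |ED| = |D − E| = 47.947.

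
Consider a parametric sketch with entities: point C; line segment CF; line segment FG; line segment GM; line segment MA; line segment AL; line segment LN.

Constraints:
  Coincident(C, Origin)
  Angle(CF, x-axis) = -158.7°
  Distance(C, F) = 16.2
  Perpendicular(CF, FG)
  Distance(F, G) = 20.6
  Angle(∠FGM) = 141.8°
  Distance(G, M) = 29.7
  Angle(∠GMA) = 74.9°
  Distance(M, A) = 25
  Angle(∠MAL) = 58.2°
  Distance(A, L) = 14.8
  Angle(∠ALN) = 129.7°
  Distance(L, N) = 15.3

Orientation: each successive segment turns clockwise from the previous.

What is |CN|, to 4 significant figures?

34.56

C is at the origin; CF runs at -158.7° with length 16.2, so F = (-15.09, -5.885). The perpendicularity gives FG at right angles to CF, so FG runs at 111.3°; with |FG| = 20.6, G = (-22.58, 13.31). ∠FGM = 141.8° gives GM at 73.10° from the x-axis; with |GM| = 29.7, M = (-13.94, 41.73). ∠GMA = 74.9° gives MA at -32.00° from the x-axis; with |MA| = 25.0, A = (7.259, 28.48). ∠MAL = 58.2° gives AL at -153.8° from the x-axis; with |AL| = 14.8, L = (-6.021, 21.94). ∠ALN = 129.7° gives LN at 155.9° from the x-axis; with |LN| = 15.3, N = (-19.99, 28.19). Then |CN| = |N − C| = 34.56.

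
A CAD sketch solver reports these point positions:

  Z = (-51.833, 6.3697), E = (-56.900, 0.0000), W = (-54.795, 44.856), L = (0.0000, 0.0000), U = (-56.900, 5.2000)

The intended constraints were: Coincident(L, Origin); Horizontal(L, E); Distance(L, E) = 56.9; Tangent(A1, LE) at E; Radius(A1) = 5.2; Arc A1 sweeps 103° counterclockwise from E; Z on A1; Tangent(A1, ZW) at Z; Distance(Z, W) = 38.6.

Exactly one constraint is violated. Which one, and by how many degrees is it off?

Tangent(A1, ZW) at Z — off by 8.60°.

L = (0.00, 0.00) ✓; L.y = 0.00, E.y = 0.00 ✓; |LE| = 56.90 ✓; ∠(UE, EL) = 90.00° ✓; |UE| = 5.200 ✓; bearing(U→Z) − bearing(U→E) = 103.0° ✓; |UZ| = 5.200 ✓; ∠(UZ, ZW) = 98.60° ✗; |ZW| = 38.60 ✓.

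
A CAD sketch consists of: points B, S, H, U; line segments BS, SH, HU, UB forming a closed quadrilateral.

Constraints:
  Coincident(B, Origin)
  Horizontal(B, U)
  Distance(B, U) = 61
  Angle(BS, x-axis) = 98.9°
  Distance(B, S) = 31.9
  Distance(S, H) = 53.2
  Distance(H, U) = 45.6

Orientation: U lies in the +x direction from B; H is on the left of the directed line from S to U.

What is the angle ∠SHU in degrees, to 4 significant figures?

95.10°

B is at the origin; BU is horizontal with |BU| = 61.0 and U in +x, so U = (61.0, 0). BS runs at 98.9° with |BS| = 31.9, so S = (-4.935, 31.52). H is determined by |SH| = 53.2 and |HU| = 45.6 together: it lies at the intersection of circle(S, 53.2) and circle(U, 45.6). With |SU| = 73.08, the foot of the radical line on SU is 41.68 from S and the perpendicular offset is √(53.2² − 41.68²) = 33.06. Taking the left-of-SU solution: H = (46.93, 43.37).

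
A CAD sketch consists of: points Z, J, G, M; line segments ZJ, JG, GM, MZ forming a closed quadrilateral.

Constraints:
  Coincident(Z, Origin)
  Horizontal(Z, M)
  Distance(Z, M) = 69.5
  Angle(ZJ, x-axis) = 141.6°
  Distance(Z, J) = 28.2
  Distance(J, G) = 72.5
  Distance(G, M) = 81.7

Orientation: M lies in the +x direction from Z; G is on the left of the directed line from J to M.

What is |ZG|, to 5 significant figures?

75.470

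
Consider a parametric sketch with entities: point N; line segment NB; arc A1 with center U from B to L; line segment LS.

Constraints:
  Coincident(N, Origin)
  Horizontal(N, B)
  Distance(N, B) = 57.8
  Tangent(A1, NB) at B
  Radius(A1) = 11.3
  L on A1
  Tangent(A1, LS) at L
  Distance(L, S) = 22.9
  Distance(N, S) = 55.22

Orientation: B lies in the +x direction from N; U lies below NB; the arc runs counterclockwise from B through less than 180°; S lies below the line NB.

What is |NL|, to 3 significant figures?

47.7

N is at the origin; N and B share the same y with |NB| = 57.8 and B on the +x side, so B = (57.8, 0.00). Tangency of A1 to NB means the radius UB is perpendicular to NB, so U = B + (0, -11.3) = (57.8, -11.3). Since UL ⟂ LS (tangency), |US| = √(11.3² + 22.9²) = 25.5 regardless of where L sits on A1. So S lies on both circle(N, 55.22) and circle(U, 25.5); the below-NB intersection is S = (44.3, -33.0). L is the foot of the tangent from S: L = (46.6, -10.2).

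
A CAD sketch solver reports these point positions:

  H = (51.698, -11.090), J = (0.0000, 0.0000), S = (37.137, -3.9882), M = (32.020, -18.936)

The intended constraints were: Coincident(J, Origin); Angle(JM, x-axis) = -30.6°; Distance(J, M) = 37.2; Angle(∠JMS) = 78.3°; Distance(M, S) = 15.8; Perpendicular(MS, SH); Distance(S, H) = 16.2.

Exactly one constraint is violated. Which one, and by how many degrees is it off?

Perpendicular(MS, SH) — off by 7.10°.

J = (0.00, 0.00) ✓; JM at -30.60° ✓; |JM| = 37.20 ✓; ∠JMS = 78.30° ✓; |MS| = 15.80 ✓; ∠(MS, SH) = 97.10° ✗; |SH| = 16.20 ✓.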